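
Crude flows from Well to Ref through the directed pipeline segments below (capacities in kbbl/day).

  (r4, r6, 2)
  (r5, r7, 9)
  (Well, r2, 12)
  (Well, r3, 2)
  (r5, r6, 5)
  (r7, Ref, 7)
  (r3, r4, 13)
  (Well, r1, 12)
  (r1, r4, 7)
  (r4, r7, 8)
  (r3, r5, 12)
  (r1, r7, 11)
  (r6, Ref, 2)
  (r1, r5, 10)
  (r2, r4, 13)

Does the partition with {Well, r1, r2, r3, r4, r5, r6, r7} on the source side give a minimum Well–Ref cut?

Yes — it is a minimum cut (capacity 9).

Given cut capacity: 2 + 7 = 9.
Augment Well→r1→r7→Ref: bottleneck 7, flow now 7.
Augment Well→r1→r4→r6→Ref: bottleneck 2, flow now 9.
No augmenting path remains; maximum flow = 9.
Cut capacity 9 equals the max flow, so it is a minimum cut.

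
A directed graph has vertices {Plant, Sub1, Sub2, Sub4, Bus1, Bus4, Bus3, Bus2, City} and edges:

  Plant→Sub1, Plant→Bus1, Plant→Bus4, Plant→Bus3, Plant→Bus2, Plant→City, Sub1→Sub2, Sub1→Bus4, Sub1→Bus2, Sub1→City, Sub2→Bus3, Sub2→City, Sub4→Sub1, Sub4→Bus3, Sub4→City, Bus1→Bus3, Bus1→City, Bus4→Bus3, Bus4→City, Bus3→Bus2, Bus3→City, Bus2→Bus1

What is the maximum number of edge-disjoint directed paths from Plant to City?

5

Assign every edge capacity 1; by Menger, the answer equals the max flow.
Path Plant→City (+1); total 1.
Path Plant→Sub1→City (+1); total 2.
Path Plant→Bus1→City (+1); total 3.
Path Plant→Bus4→City (+1); total 4.
Path Plant→Bus3→City (+1); total 5.
No residual Plant→City path; max flow = 5.
Certifying cut of size 5: {Bus1→City, Bus3→City, Plant→Bus4, Plant→City, Plant→Sub1}.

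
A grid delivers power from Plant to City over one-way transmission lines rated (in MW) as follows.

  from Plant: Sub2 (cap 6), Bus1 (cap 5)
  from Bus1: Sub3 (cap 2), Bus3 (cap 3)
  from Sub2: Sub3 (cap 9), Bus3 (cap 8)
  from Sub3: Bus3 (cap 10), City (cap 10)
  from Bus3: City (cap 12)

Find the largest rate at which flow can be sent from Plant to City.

11

Augment Plant→Bus1→Sub3→City: bottleneck 2, flow now 2.
Augment Plant→Bus1→Bus3→City: bottleneck 3, flow now 5.
Augment Plant→Sub2→Sub3→City: bottleneck 6, flow now 11.
No augmenting path remains; maximum flow = 11.
In the residual graph, reachable from Plant: {Plant}.
Min-cut edges: Plant→Bus1 (5), Plant→Sub2 (6); capacity 5 + 6 = 11.
This cut is saturated, so no flow can exceed 11.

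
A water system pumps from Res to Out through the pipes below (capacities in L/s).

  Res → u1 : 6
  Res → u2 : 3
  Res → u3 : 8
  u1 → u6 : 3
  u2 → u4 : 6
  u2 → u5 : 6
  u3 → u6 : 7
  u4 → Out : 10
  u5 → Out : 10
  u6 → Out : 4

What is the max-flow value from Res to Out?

7

Augment Res→u1→u6→Out: bottleneck 3, flow now 3.
Augment Res→u2→u4→Out: bottleneck 3, flow now 6.
Augment Res→u3→u6→Out: bottleneck 1, flow now 7.
No augmenting path remains; maximum flow = 7.
In the residual graph, reachable from Res: {Res, u1, u3, u6}.
Min-cut edges: Res→u2 (3), u6→Out (4); capacity 3 + 4 = 7.
This cut is saturated, so no flow can exceed 7.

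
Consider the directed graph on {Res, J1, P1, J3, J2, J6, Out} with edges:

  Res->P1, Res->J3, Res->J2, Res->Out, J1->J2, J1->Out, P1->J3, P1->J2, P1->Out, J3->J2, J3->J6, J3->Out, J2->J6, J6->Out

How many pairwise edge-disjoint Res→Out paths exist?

4

Assign every edge capacity 1; by Menger, the answer equals the max flow.
Path Res→Out (+1); total 1.
Path Res→P1→Out (+1); total 2.
Path Res→J3→Out (+1); total 3.
Path Res→J2→J6→Out (+1); total 4.
No residual Res→Out path; max flow = 4.
Certifying cut of size 4: {Res→J2, Res→J3, Res→Out, Res→P1}.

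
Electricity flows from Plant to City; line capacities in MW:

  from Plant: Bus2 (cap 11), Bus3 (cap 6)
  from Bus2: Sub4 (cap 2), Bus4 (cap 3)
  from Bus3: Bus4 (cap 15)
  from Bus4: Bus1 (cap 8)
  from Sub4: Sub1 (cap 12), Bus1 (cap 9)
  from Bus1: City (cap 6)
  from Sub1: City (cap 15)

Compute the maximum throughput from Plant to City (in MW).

Augment Plant→Bus2→Bus4→Bus1→City: bottleneck 3, flow now 3.
Augment Plant→Bus2→Sub4→Bus1→City: bottleneck 2, flow now 5.
Augment Plant→Bus3→Bus4→Bus1→City: bottleneck 1, flow now 6.
Augment Plant→Bus3→Bus4→Bus1→Sub4→Sub1→City: bottleneck 2, flow now 8. (uses reverse residual edge)
No augmenting path remains; maximum flow = 8.
In the residual graph, reachable from Plant: {Plant, Bus2, Bus3, Bus4, Bus1}.
Min-cut edges: Bus2→Sub4 (2), Bus1→City (6); capacity 2 + 6 = 8.
This cut is saturated, so no flow can exceed 8.

8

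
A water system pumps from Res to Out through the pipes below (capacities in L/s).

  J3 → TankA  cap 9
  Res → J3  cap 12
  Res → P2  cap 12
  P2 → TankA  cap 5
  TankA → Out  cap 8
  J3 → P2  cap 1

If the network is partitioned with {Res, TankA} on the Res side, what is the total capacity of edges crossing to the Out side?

32

Edges leaving {Res, TankA}: Res→J3 (12), Res→P2 (12), TankA→Out (8).
Cut capacity = 12 + 12 + 8 = 32.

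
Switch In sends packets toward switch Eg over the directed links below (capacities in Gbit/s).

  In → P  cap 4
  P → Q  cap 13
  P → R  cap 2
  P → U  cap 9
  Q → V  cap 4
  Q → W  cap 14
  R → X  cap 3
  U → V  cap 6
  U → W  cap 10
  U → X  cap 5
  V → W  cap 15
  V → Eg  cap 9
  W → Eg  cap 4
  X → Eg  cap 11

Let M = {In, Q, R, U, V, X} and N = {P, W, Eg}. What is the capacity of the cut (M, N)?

Edges leaving {In, Q, R, U, V, X}: In→P (4), Q→W (14), U→W (10), V→W (15), V→Eg (9), X→Eg (11).
Cut capacity = 4 + 14 + 10 + 15 + 9 + 11 = 63.

63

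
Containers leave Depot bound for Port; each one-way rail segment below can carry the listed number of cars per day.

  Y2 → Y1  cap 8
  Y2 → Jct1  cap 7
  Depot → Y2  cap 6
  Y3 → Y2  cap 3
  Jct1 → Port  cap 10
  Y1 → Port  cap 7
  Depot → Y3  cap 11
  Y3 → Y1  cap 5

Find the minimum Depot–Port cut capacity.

Augment Depot→Y2→Jct1→Port: bottleneck 6, flow now 6.
Augment Depot→Y3→Y1→Port: bottleneck 5, flow now 11.
Augment Depot→Y3→Y2→Jct1→Port: bottleneck 1, flow now 12.
Augment Depot→Y3→Y2→Y1→Port: bottleneck 2, flow now 14.
No augmenting path remains; maximum flow = 14.
By max-flow min-cut, the minimum cut capacity equals the max flow.
In the residual graph, reachable from Depot: {Depot, Y3}.
Min-cut edges: Depot→Y2 (6), Y3→Y2 (3), Y3→Y1 (5); capacity 6 + 3 + 5 = 14.

14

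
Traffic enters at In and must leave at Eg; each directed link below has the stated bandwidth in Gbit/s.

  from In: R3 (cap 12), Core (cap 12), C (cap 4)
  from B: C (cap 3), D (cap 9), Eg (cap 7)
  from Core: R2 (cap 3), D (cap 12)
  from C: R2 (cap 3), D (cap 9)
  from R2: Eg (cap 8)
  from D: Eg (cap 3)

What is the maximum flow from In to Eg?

9

Augment In→Core→R2→Eg: bottleneck 3, flow now 3.
Augment In→Core→D→Eg: bottleneck 3, flow now 6.
Augment In→C→R2→Eg: bottleneck 3, flow now 9.
No augmenting path remains; maximum flow = 9.
In the residual graph, reachable from In: {In, R3, Core, C, D}.
Min-cut edges: Core→R2 (3), C→R2 (3), D→Eg (3); capacity 3 + 3 + 3 = 9.
This cut is saturated, so no flow can exceed 9.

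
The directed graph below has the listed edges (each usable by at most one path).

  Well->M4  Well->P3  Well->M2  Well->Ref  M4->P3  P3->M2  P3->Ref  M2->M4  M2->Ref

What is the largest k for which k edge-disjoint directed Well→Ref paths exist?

3

Assign every edge capacity 1; by Menger, the answer equals the max flow.
Path Well→Ref (+1); total 1.
Path Well→P3→Ref (+1); total 2.
Path Well→M2→Ref (+1); total 3.
No residual Well→Ref path; max flow = 3.
Certifying cut of size 3: {M2→Ref, P3→Ref, Well→Ref}.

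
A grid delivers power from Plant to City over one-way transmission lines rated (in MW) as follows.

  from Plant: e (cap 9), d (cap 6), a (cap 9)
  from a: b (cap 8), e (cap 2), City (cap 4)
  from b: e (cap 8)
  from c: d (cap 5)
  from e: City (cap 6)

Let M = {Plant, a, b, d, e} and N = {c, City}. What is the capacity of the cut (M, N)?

Edges leaving {Plant, a, b, d, e}: a→City (4), e→City (6).
Cut capacity = 4 + 6 = 10.

10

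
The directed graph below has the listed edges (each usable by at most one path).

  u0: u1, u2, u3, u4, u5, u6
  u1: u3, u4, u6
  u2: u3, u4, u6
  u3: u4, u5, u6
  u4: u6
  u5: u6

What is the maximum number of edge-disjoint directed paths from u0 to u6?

Assign every edge capacity 1; by Menger, the answer equals the max flow.
Path u0→u6 (+1); total 1.
Path u0→u1→u6 (+1); total 2.
Path u0→u2→u6 (+1); total 3.
Path u0→u3→u6 (+1); total 4.
Path u0→u4→u6 (+1); total 5.
Path u0→u5→u6 (+1); total 6.
No residual u0→u6 path; max flow = 6.
Certifying cut of size 6: {u0→u1, u0→u2, u0→u3, u0→u4, u0→u5, u0→u6}.

6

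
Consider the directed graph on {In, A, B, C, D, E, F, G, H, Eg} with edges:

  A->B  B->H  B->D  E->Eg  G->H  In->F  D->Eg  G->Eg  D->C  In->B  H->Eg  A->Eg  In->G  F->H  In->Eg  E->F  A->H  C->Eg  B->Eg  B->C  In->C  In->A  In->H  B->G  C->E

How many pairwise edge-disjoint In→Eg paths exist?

Assign every edge capacity 1; by Menger, the answer equals the max flow.
Path In→Eg (+1); total 1.
Path In→A→Eg (+1); total 2.
Path In→B→Eg (+1); total 3.
Path In→C→Eg (+1); total 4.
Path In→G→Eg (+1); total 5.
Path In→H→Eg (+1); total 6.
No residual In→Eg path; max flow = 6.
Certifying cut of size 6: {H→Eg, In→A, In→B, In→C, In→Eg, In→G}.

6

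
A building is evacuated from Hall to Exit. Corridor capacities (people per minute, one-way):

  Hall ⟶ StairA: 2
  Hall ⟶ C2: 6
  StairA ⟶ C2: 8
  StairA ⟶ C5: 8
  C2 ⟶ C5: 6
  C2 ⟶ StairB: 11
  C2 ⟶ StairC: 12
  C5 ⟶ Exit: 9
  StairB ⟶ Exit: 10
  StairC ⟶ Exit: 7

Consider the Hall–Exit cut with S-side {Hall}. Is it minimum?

Given cut capacity: 2 + 6 = 8.
Augment Hall→StairA→C5→Exit: bottleneck 2, flow now 2.
Augment Hall→C2→C5→Exit: bottleneck 6, flow now 8.
No augmenting path remains; maximum flow = 8.
Cut capacity 8 equals the max flow, so it is a minimum cut.

Yes — it is a minimum cut (capacity 8).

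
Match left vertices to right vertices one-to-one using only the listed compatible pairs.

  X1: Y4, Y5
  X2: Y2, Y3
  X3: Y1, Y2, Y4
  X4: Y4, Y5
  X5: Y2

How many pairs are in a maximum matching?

Unit-capacity flow: source→left, listed edges, right→sink; max matching = max flow.
Augmenting path X1→Y4 (+1); matched 1.
Augmenting path X2→Y2 (+1); matched 2.
Augmenting path X3→Y1 (+1); matched 3.
Augmenting path X4→Y5 (+1); matched 4.
Augmenting path X5→Y2→X2→Y3 (+1); matched 5.
No augmenting path remains; maximum matching = 5.
König certificate: {X1, X2, X3, X4, X5} is a vertex cover of size 5 (every listed pair touches it), so no matching can be larger.

5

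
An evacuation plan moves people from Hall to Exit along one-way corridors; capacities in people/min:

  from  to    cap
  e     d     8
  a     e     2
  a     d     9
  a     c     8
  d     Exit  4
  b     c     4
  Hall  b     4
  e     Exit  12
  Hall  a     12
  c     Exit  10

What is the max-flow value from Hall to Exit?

Augment Hall→a→c→Exit: bottleneck 8, flow now 8.
Augment Hall→a→d→Exit: bottleneck 4, flow now 12.
Augment Hall→b→c→Exit: bottleneck 2, flow now 14.
Augment Hall→b→c→a→e→Exit: bottleneck 2, flow now 16. (uses reverse residual edge)
No augmenting path remains; maximum flow = 16.
In the residual graph, reachable from Hall: {Hall}.
Min-cut edges: Hall→a (12), Hall→b (4); capacity 12 + 4 = 16.
This cut is saturated, so no flow can exceed 16.

16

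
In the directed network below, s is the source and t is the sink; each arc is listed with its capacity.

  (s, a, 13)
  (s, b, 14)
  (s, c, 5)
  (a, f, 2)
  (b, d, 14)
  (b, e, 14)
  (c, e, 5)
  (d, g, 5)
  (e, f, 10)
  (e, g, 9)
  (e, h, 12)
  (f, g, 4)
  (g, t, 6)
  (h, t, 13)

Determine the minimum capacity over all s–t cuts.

18

Augment s→a→f→g→t: bottleneck 2, flow now 2.
Augment s→b→d→g→t: bottleneck 4, flow now 6.
Augment s→b→e→h→t: bottleneck 10, flow now 16.
Augment s→c→e→h→t: bottleneck 2, flow now 18.
No augmenting path remains; maximum flow = 18.
By max-flow min-cut, the minimum cut capacity equals the max flow.
In the residual graph, reachable from s: {s, a, b, c, d, e, f, g}.
Min-cut edges: e→h (12), g→t (6); capacity 12 + 6 = 18.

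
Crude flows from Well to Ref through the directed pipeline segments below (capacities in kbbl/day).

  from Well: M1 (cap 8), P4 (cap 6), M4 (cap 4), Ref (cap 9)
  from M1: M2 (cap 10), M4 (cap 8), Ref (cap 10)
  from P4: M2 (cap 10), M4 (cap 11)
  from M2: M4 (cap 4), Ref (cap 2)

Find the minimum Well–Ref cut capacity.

Augment Well→Ref: bottleneck 9, flow now 9.
Augment Well→M1→Ref: bottleneck 8, flow now 17.
Augment Well→P4→M2→Ref: bottleneck 2, flow now 19.
No augmenting path remains; maximum flow = 19.
By max-flow min-cut, the minimum cut capacity equals the max flow.
In the residual graph, reachable from Well: {Well, P4, M2, M4}.
Min-cut edges: Well→M1 (8), Well→Ref (9), M2→Ref (2); capacity 8 + 9 + 2 = 19.

19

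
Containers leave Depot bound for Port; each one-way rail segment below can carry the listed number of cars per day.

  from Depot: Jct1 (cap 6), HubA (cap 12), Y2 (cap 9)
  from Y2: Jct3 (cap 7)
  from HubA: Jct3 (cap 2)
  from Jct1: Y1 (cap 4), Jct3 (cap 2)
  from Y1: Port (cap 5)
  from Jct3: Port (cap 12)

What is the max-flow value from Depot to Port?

Augment Depot→Y2→Jct3→Port: bottleneck 7, flow now 7.
Augment Depot→HubA→Jct3→Port: bottleneck 2, flow now 9.
Augment Depot→Jct1→Y1→Port: bottleneck 4, flow now 13.
Augment Depot→Jct1→Jct3→Port: bottleneck 2, flow now 15.
No augmenting path remains; maximum flow = 15.
In the residual graph, reachable from Depot: {Depot, Y2, HubA}.
Min-cut edges: Depot→Jct1 (6), Y2→Jct3 (7), HubA→Jct3 (2); capacity 6 + 7 + 2 = 15.
This cut is saturated, so no flow can exceed 15.

15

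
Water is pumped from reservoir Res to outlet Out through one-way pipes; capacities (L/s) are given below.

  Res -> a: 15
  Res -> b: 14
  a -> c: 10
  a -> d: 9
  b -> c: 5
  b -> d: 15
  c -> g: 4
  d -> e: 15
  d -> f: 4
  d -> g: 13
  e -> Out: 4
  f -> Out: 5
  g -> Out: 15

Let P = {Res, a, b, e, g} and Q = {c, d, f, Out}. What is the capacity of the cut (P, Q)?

58

Edges leaving {Res, a, b, e, g}: a→c (10), a→d (9), b→c (5), b→d (15), e→Out (4), g→Out (15).
Cut capacity = 10 + 9 + 5 + 15 + 4 + 15 = 58.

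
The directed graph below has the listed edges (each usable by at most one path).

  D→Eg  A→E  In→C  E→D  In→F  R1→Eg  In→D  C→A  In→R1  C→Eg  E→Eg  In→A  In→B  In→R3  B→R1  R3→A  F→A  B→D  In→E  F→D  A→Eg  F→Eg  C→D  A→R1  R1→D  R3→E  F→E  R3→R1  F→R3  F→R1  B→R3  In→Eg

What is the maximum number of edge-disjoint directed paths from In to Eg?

Assign every edge capacity 1; by Menger, the answer equals the max flow.
Path In→Eg (+1); total 1.
Path In→C→Eg (+1); total 2.
Path In→F→Eg (+1); total 3.
Path In→R1→Eg (+1); total 4.
Path In→A→Eg (+1); total 5.
Path In→E→Eg (+1); total 6.
Path In→D→Eg (+1); total 7.
No residual In→Eg path; max flow = 7.
Certifying cut of size 7: {A→Eg, D→Eg, E→Eg, In→C, In→Eg, In→F, R1→Eg}.

7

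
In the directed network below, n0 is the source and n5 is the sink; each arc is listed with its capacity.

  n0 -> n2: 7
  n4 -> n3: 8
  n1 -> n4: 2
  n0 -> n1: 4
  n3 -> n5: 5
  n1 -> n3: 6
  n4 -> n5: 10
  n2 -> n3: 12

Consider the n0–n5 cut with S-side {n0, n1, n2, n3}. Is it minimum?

Yes — it is a minimum cut (capacity 7).

Given cut capacity: 2 + 5 = 7.
Augment n0→n1→n3→n5: bottleneck 4, flow now 4.
Augment n0→n2→n3→n5: bottleneck 1, flow now 5.
Augment n0→n2→n3→n1→n4→n5: bottleneck 2, flow now 7. (uses reverse residual edge)
No augmenting path remains; maximum flow = 7.
Cut capacity 7 equals the max flow, so it is a minimum cut.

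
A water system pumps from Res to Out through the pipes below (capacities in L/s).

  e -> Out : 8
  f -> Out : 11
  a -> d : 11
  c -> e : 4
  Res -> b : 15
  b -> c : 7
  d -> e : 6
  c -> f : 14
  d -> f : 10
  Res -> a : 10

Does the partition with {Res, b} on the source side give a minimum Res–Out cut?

Given cut capacity: 10 + 7 = 17.
Augment Res→a→d→e→Out: bottleneck 6, flow now 6.
Augment Res→a→d→f→Out: bottleneck 4, flow now 10.
Augment Res→b→c→e→Out: bottleneck 2, flow now 12.
Augment Res→b→c→f→Out: bottleneck 5, flow now 17.
No augmenting path remains; maximum flow = 17.
Cut capacity 17 equals the max flow, so it is a minimum cut.

Yes — it is a minimum cut (capacity 17).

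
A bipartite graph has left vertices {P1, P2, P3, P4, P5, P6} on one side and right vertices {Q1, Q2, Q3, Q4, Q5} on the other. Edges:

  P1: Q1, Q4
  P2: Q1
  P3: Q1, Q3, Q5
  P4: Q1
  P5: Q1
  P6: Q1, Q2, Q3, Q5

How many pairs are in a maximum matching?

Unit-capacity flow: source→left, listed edges, right→sink; max matching = max flow.
Augmenting path P1→Q1 (+1); matched 1.
Augmenting path P3→Q3 (+1); matched 2.
Augmenting path P6→Q2 (+1); matched 3.
Augmenting path P2→Q1→P1→Q4 (+1); matched 4.
No augmenting path remains; maximum matching = 4.
König certificate: {P1, P3, P6, Q1} is a vertex cover of size 4 (every listed pair touches it), so no matching can be larger.

4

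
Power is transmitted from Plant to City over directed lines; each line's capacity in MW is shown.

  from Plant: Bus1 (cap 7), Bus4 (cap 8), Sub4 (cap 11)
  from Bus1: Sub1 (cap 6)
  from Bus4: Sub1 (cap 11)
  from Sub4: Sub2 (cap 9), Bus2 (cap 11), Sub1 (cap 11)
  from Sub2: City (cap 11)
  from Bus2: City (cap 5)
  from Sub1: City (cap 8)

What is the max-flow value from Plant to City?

Augment Plant→Bus1→Sub1→City: bottleneck 6, flow now 6.
Augment Plant→Bus4→Sub1→City: bottleneck 2, flow now 8.
Augment Plant→Sub4→Sub2→City: bottleneck 9, flow now 17.
Augment Plant→Sub4→Bus2→City: bottleneck 2, flow now 19.
No augmenting path remains; maximum flow = 19.
In the residual graph, reachable from Plant: {Plant, Bus1, Bus4, Sub1}.
Min-cut edges: Plant→Sub4 (11), Sub1→City (8); capacity 11 + 8 = 19.
This cut is saturated, so no flow can exceed 19.

19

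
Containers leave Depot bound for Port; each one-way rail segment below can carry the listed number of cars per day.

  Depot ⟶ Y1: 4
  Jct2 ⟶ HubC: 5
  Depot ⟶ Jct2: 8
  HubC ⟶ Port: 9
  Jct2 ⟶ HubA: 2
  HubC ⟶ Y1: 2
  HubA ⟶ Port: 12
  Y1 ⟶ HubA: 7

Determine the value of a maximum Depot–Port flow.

Augment Depot→Y1→HubA→Port: bottleneck 4, flow now 4.
Augment Depot→Jct2→HubC→Port: bottleneck 5, flow now 9.
Augment Depot→Jct2→HubA→Port: bottleneck 2, flow now 11.
No augmenting path remains; maximum flow = 11.
In the residual graph, reachable from Depot: {Depot, Jct2}.
Min-cut edges: Depot→Y1 (4), Jct2→HubC (5), Jct2→HubA (2); capacity 4 + 5 + 2 = 11.
This cut is saturated, so no flow can exceed 11.

11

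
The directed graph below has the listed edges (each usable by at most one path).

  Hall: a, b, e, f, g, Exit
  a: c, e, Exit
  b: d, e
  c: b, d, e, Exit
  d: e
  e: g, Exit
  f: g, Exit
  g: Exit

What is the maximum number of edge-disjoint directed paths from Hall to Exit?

5

Assign every edge capacity 1; by Menger, the answer equals the max flow.
Path Hall→Exit (+1); total 1.
Path Hall→a→Exit (+1); total 2.
Path Hall→e→Exit (+1); total 3.
Path Hall→f→Exit (+1); total 4.
Path Hall→g→Exit (+1); total 5.
No residual Hall→Exit path; max flow = 5.
Certifying cut of size 5: {Hall→Exit, Hall→a, Hall→f, e→Exit, g→Exit}.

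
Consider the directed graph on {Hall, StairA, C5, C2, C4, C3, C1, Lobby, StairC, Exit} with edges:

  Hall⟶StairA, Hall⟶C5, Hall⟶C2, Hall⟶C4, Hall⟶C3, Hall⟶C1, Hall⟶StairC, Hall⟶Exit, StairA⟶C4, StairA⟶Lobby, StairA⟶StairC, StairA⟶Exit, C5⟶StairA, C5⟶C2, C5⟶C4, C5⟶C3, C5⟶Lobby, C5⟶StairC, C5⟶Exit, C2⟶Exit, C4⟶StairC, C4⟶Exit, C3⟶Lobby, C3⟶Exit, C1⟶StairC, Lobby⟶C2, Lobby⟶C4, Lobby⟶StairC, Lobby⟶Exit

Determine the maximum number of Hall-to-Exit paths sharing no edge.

Assign every edge capacity 1; by Menger, the answer equals the max flow.
Path Hall→Exit (+1); total 1.
Path Hall→StairA→Exit (+1); total 2.
Path Hall→C5→Exit (+1); total 3.
Path Hall→C2→Exit (+1); total 4.
Path Hall→C4→Exit (+1); total 5.
Path Hall→C3→Exit (+1); total 6.
No residual Hall→Exit path; max flow = 6.
Certifying cut of size 6: {Hall→C2, Hall→C3, Hall→C4, Hall→C5, Hall→Exit, Hall→StairA}.

6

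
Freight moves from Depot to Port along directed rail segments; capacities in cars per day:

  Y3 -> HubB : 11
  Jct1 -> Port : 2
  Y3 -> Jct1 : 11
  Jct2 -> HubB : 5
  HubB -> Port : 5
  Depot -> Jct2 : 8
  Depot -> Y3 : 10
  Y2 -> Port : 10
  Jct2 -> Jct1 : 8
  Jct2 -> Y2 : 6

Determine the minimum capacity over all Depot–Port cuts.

13

Augment Depot→Jct2→HubB→Port: bottleneck 5, flow now 5.
Augment Depot→Jct2→Y2→Port: bottleneck 3, flow now 8.
Augment Depot→Y3→Jct1→Port: bottleneck 2, flow now 10.
Augment Depot→Y3→HubB→Jct2→Y2→Port: bottleneck 3, flow now 13. (uses reverse residual edge)
No augmenting path remains; maximum flow = 13.
By max-flow min-cut, the minimum cut capacity equals the max flow.
In the residual graph, reachable from Depot: {Depot, Jct2, Y3, HubB, Jct1}.
Min-cut edges: Jct2→Y2 (6), HubB→Port (5), Jct1→Port (2); capacity 6 + 5 + 2 = 13.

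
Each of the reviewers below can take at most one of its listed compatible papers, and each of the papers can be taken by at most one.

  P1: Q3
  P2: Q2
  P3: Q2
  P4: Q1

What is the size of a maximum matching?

3

Unit-capacity flow: source→left, listed edges, right→sink; max matching = max flow.
Augmenting path P1→Q3 (+1); matched 1.
Augmenting path P2→Q2 (+1); matched 2.
Augmenting path P4→Q1 (+1); matched 3.
No augmenting path remains; maximum matching = 3.
König certificate: {P1, P4, Q2} is a vertex cover of size 3 (every listed pair touches it), so no matching can be larger.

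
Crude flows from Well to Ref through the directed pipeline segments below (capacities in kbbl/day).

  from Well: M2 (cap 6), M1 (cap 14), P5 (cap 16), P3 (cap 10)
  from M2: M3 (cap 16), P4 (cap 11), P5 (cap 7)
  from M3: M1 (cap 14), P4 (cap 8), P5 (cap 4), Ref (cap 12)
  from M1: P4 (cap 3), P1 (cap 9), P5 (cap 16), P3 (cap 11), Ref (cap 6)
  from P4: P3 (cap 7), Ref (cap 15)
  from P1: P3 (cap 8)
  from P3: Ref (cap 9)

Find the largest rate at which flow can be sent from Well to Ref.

Augment Well→M1→Ref: bottleneck 6, flow now 6.
Augment Well→P3→Ref: bottleneck 9, flow now 15.
Augment Well→M2→M3→Ref: bottleneck 6, flow now 21.
Augment Well→M1→P4→Ref: bottleneck 3, flow now 24.
No augmenting path remains; maximum flow = 24.
In the residual graph, reachable from Well: {Well, M1, P1, P5, P3}.
Min-cut edges: Well→M2 (6), M1→P4 (3), M1→Ref (6), P3→Ref (9); capacity 6 + 3 + 6 + 9 = 24.
This cut is saturated, so no flow can exceed 24.

24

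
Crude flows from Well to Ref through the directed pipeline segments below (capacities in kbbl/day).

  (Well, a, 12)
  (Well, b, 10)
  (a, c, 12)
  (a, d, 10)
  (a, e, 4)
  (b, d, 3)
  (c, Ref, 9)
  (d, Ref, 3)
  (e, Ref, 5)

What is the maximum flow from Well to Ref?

15

Augment Well→a→c→Ref: bottleneck 9, flow now 9.
Augment Well→a→d→Ref: bottleneck 3, flow now 12.
Augment Well→b→d→a→e→Ref: bottleneck 3, flow now 15. (uses reverse residual edge)
No augmenting path remains; maximum flow = 15.
In the residual graph, reachable from Well: {Well, b}.
Min-cut edges: Well→a (12), b→d (3); capacity 12 + 3 = 15.
This cut is saturated, so no flow can exceed 15.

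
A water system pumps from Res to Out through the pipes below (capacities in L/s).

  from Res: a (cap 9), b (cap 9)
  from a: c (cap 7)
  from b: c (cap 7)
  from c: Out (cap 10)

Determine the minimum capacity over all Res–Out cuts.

10

Augment Res→a→c→Out: bottleneck 7, flow now 7.
Augment Res→b→c→Out: bottleneck 3, flow now 10.
No augmenting path remains; maximum flow = 10.
By max-flow min-cut, the minimum cut capacity equals the max flow.
In the residual graph, reachable from Res: {Res, a, b, c}.
Min-cut edges: c→Out (10); capacity 10 = 10.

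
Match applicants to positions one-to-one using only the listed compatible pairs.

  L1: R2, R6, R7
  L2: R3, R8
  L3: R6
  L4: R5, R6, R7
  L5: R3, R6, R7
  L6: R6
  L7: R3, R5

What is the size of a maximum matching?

Unit-capacity flow: source→left, listed edges, right→sink; max matching = max flow.
Augmenting path L1→R2 (+1); matched 1.
Augmenting path L2→R3 (+1); matched 2.
Augmenting path L3→R6 (+1); matched 3.
Augmenting path L4→R5 (+1); matched 4.
Augmenting path L5→R7 (+1); matched 5.
Augmenting path L7→R3→L2→R8 (+1); matched 6.
No augmenting path remains; maximum matching = 6.
König certificate: {L1, L2, L4, L5, L7, R6} is a vertex cover of size 6 (every listed pair touches it), so no matching can be larger.

6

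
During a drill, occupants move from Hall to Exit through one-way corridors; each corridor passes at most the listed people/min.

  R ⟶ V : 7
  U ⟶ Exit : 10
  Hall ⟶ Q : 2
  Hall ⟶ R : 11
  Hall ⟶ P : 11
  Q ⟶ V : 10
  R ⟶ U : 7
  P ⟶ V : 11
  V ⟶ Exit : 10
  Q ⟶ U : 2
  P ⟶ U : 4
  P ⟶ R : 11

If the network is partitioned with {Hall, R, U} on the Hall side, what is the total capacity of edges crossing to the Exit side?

30

Edges leaving {Hall, R, U}: Hall→P (11), Hall→Q (2), R→V (7), U→Exit (10).
Cut capacity = 11 + 2 + 7 + 10 = 30.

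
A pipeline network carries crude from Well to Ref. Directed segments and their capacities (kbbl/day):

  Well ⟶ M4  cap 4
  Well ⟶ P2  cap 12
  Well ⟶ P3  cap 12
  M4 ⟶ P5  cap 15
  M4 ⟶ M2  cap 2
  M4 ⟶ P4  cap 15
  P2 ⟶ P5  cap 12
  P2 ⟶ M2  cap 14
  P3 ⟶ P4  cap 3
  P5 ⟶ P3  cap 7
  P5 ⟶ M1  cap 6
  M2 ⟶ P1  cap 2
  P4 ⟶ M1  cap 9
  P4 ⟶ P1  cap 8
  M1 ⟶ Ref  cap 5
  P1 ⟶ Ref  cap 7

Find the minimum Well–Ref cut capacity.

Augment Well→M4→P5→M1→Ref: bottleneck 4, flow now 4.
Augment Well→P2→P5→M1→Ref: bottleneck 1, flow now 5.
Augment Well→P2→M2→P1→Ref: bottleneck 2, flow now 7.
Augment Well→P3→P4→P1→Ref: bottleneck 3, flow now 10.
Augment Well→P2→P5→M4→P4→P1→Ref: bottleneck 2, flow now 12. (uses reverse residual edge)
No augmenting path remains; maximum flow = 12.
By max-flow min-cut, the minimum cut capacity equals the max flow.
In the residual graph, reachable from Well: {Well, M4, P2, P3, P5, M2, P4, M1, P1}.
Min-cut edges: M1→Ref (5), P1→Ref (7); capacity 5 + 7 = 12.

12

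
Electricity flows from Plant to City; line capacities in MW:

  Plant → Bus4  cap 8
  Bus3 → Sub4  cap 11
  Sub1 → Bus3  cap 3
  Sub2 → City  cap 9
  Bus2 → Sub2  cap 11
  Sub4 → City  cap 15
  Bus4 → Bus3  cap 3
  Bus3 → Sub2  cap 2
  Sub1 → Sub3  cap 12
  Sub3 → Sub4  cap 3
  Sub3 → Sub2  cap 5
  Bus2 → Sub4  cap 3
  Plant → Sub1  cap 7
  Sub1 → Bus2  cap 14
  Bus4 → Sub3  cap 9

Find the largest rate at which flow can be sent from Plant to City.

15

Augment Plant→Sub1→Bus2→Sub2→City: bottleneck 7, flow now 7.
Augment Plant→Bus4→Sub3→Sub2→City: bottleneck 2, flow now 9.
Augment Plant→Bus4→Sub3→Sub4→City: bottleneck 3, flow now 12.
Augment Plant→Bus4→Bus3→Sub4→City: bottleneck 3, flow now 15.
No augmenting path remains; maximum flow = 15.
In the residual graph, reachable from Plant: {Plant}.
Min-cut edges: Plant→Sub1 (7), Plant→Bus4 (8); capacity 7 + 8 = 15.
This cut is saturated, so no flow can exceed 15.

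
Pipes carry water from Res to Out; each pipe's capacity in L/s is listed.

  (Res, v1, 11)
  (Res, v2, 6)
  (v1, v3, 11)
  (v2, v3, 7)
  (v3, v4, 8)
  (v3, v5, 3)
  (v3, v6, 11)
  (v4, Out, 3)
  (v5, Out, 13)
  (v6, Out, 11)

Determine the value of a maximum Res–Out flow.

17

Augment Res→v1→v3→v4→Out: bottleneck 3, flow now 3.
Augment Res→v1→v3→v5→Out: bottleneck 3, flow now 6.
Augment Res→v1→v3→v6→Out: bottleneck 5, flow now 11.
Augment Res→v2→v3→v6→Out: bottleneck 6, flow now 17.
No augmenting path remains; maximum flow = 17.
In the residual graph, reachable from Res: {Res}.
Min-cut edges: Res→v1 (11), Res→v2 (6); capacity 11 + 6 = 17.
This cut is saturated, so no flow can exceed 17.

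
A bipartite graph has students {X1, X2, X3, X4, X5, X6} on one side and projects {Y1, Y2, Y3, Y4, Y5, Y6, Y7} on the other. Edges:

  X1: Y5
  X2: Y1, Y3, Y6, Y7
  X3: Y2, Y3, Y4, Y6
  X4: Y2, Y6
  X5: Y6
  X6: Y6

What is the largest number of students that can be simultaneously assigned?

Unit-capacity flow: source→left, listed edges, right→sink; max matching = max flow.
Augmenting path X1→Y5 (+1); matched 1.
Augmenting path X2→Y1 (+1); matched 2.
Augmenting path X3→Y2 (+1); matched 3.
Augmenting path X4→Y6 (+1); matched 4.
Augmenting path X5→Y6→X4→Y2→X3→Y3 (+1); matched 5.
No augmenting path remains; maximum matching = 5.
König certificate: {X1, X2, X3, X4, Y6} is a vertex cover of size 5 (every listed pair touches it), so no matching can be larger.

5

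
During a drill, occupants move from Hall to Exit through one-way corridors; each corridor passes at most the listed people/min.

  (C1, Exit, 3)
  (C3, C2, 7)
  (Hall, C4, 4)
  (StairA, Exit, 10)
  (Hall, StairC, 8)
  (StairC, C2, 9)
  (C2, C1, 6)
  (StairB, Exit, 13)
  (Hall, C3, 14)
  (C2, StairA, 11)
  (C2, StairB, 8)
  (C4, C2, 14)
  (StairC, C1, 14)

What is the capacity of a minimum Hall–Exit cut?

Augment Hall→StairC→C1→Exit: bottleneck 3, flow now 3.
Augment Hall→StairC→C2→StairB→Exit: bottleneck 5, flow now 8.
Augment Hall→C4→C2→StairB→Exit: bottleneck 3, flow now 11.
Augment Hall→C4→C2→StairA→Exit: bottleneck 1, flow now 12.
Augment Hall→C3→C2→StairA→Exit: bottleneck 7, flow now 19.
No augmenting path remains; maximum flow = 19.
By max-flow min-cut, the minimum cut capacity equals the max flow.
In the residual graph, reachable from Hall: {Hall, C3}.
Min-cut edges: Hall→StairC (8), Hall→C4 (4), C3→C2 (7); capacity 8 + 4 + 7 = 19.

19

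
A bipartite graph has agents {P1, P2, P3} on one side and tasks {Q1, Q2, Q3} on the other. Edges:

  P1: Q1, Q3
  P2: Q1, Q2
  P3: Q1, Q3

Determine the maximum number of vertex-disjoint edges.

3

Unit-capacity flow: source→left, listed edges, right→sink; max matching = max flow.
Augmenting path P1→Q1 (+1); matched 1.
Augmenting path P2→Q2 (+1); matched 2.
Augmenting path P3→Q3 (+1); matched 3.
No augmenting path remains; maximum matching = 3.
König certificate: {P1, P2, P3} is a vertex cover of size 3 (every listed pair touches it), so no matching can be larger.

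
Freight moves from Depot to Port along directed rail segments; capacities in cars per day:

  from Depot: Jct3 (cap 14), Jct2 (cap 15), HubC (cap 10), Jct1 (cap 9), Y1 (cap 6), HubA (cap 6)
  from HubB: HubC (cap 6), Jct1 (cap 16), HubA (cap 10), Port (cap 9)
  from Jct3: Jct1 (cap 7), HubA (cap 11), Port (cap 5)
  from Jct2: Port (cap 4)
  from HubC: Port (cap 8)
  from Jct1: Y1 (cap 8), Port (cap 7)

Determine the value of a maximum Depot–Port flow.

Augment Depot→Jct3→Port: bottleneck 5, flow now 5.
Augment Depot→Jct2→Port: bottleneck 4, flow now 9.
Augment Depot→HubC→Port: bottleneck 8, flow now 17.
Augment Depot→Jct1→Port: bottleneck 7, flow now 24.
No augmenting path remains; maximum flow = 24.
In the residual graph, reachable from Depot: {Depot, Jct3, Jct2, HubC, Jct1, Y1, HubA}.
Min-cut edges: Jct3→Port (5), Jct2→Port (4), HubC→Port (8), Jct1→Port (7); capacity 5 + 4 + 8 + 7 = 24.
This cut is saturated, so no flow can exceed 24.

24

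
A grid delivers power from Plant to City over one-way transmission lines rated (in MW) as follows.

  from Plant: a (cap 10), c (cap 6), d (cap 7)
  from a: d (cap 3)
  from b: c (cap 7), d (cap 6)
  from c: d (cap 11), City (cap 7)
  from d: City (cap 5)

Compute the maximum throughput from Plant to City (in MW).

Augment Plant→c→City: bottleneck 6, flow now 6.
Augment Plant→d→City: bottleneck 5, flow now 11.
No augmenting path remains; maximum flow = 11.
In the residual graph, reachable from Plant: {Plant, a, d}.
Min-cut edges: Plant→c (6), d→City (5); capacity 6 + 5 = 11.
This cut is saturated, so no flow can exceed 11.

11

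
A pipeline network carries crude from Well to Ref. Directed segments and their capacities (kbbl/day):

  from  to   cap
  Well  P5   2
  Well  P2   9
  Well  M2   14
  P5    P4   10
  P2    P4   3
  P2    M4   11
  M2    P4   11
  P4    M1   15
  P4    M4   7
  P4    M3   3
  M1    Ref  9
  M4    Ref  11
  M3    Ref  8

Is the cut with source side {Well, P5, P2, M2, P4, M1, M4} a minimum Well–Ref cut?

Given cut capacity: 3 + 9 + 11 = 23.
Augment Well→P2→M4→Ref: bottleneck 9, flow now 9.
Augment Well→P5→P4→M1→Ref: bottleneck 2, flow now 11.
Augment Well→M2→P4→M1→Ref: bottleneck 7, flow now 18.
Augment Well→M2→P4→M4→Ref: bottleneck 2, flow now 20.
Augment Well→M2→P4→M3→Ref: bottleneck 2, flow now 22.
No augmenting path remains; maximum flow = 22.
In the residual graph, reachable from Well: {Well, M2}.
Min-cut edges: Well→P5 (2), Well→P2 (9), M2→P4 (11); capacity 2 + 9 + 11 = 22.
Cut capacity 23 exceeds the max flow 22, so it is not minimum.

No — its capacity is 23, but the minimum cut has capacity 22.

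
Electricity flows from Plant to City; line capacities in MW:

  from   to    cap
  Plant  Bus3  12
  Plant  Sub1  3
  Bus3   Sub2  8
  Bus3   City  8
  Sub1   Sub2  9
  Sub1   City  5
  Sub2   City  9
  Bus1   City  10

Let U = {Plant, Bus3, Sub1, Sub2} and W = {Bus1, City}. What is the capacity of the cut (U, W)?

Edges leaving {Plant, Bus3, Sub1, Sub2}: Bus3→City (8), Sub1→City (5), Sub2→City (9).
Cut capacity = 8 + 5 + 9 = 22.

22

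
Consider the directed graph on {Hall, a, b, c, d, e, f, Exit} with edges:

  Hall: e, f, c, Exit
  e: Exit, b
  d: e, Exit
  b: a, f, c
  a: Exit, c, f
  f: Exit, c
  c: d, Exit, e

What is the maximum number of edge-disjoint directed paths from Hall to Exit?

Assign every edge capacity 1; by Menger, the answer equals the max flow.
Path Hall→Exit (+1); total 1.
Path Hall→c→Exit (+1); total 2.
Path Hall→e→Exit (+1); total 3.
Path Hall→f→Exit (+1); total 4.
No residual Hall→Exit path; max flow = 4.
Certifying cut of size 4: {Hall→Exit, Hall→c, Hall→e, Hall→f}.

4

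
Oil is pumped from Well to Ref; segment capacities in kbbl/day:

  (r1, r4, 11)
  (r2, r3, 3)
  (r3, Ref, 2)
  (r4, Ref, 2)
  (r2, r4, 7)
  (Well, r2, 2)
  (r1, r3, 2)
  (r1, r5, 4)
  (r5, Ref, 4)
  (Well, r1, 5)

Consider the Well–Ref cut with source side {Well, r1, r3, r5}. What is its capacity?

Edges leaving {Well, r1, r3, r5}: Well→r2 (2), r1→r4 (11), r3→Ref (2), r5→Ref (4).
Cut capacity = 2 + 11 + 2 + 4 = 19.

19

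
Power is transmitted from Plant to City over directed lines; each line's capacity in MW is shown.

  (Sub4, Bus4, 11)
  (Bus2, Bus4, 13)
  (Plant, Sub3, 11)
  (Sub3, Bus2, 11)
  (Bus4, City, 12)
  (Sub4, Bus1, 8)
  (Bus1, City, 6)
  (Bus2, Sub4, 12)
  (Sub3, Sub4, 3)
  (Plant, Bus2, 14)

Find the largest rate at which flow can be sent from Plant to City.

18

Augment Plant→Bus2→Bus4→City: bottleneck 12, flow now 12.
Augment Plant→Sub3→Sub4→Bus1→City: bottleneck 3, flow now 15.
Augment Plant→Bus2→Sub4→Bus1→City: bottleneck 2, flow now 17.
Augment Plant→Sub3→Bus2→Sub4→Bus1→City: bottleneck 1, flow now 18.
No augmenting path remains; maximum flow = 18.
In the residual graph, reachable from Plant: {Plant, Sub3, Bus2, Sub4, Bus1, Bus4}.
Min-cut edges: Bus1→City (6), Bus4→City (12); capacity 6 + 12 = 18.
This cut is saturated, so no flow can exceed 18.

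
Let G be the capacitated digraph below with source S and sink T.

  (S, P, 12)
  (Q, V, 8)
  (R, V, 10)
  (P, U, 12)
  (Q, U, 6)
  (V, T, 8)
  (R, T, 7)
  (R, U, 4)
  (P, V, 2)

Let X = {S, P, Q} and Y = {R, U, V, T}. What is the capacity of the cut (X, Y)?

28

Edges leaving {S, P, Q}: P→U (12), P→V (2), Q→U (6), Q→V (8).
Cut capacity = 12 + 2 + 6 + 8 = 28.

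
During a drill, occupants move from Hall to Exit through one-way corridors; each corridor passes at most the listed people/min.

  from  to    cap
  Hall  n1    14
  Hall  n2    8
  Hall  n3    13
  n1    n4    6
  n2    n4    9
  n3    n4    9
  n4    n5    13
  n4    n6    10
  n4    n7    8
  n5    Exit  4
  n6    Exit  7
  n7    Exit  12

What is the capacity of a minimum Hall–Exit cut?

19

Augment Hall→n1→n4→n5→Exit: bottleneck 4, flow now 4.
Augment Hall→n1→n4→n6→Exit: bottleneck 2, flow now 6.
Augment Hall→n2→n4→n6→Exit: bottleneck 5, flow now 11.
Augment Hall→n2→n4→n7→Exit: bottleneck 3, flow now 14.
Augment Hall→n3→n4→n7→Exit: bottleneck 5, flow now 19.
No augmenting path remains; maximum flow = 19.
By max-flow min-cut, the minimum cut capacity equals the max flow.
In the residual graph, reachable from Hall: {Hall, n1, n2, n3, n4, n5, n6}.
Min-cut edges: n4→n7 (8), n5→Exit (4), n6→Exit (7); capacity 8 + 4 + 7 = 19.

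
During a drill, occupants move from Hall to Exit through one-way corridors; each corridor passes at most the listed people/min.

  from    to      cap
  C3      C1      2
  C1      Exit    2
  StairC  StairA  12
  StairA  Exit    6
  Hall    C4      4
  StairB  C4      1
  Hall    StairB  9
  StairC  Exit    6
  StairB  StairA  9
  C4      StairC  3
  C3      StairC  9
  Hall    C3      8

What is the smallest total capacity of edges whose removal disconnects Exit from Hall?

Augment Hall→C3→StairC→Exit: bottleneck 6, flow now 6.
Augment Hall→C3→C1→Exit: bottleneck 2, flow now 8.
Augment Hall→StairB→StairA→Exit: bottleneck 6, flow now 14.
No augmenting path remains; maximum flow = 14.
By max-flow min-cut, the minimum cut capacity equals the max flow.
In the residual graph, reachable from Hall: {Hall, C3, StairB, C4, StairC, StairA}.
Min-cut edges: C3→C1 (2), StairC→Exit (6), StairA→Exit (6); capacity 2 + 6 + 6 = 14.

14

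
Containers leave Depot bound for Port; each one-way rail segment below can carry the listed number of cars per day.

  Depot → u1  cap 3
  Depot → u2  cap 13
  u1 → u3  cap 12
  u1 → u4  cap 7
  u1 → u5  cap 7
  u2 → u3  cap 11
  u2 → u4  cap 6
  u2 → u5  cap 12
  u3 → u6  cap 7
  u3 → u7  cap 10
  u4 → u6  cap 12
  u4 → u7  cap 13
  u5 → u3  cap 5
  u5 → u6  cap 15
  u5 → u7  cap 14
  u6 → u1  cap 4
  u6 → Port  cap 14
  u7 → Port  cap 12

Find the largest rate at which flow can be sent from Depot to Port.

16

Augment Depot→u1→u3→u6→Port: bottleneck 3, flow now 3.
Augment Depot→u2→u3→u6→Port: bottleneck 4, flow now 7.
Augment Depot→u2→u3→u7→Port: bottleneck 7, flow now 14.
Augment Depot→u2→u4→u6→Port: bottleneck 2, flow now 16.
No augmenting path remains; maximum flow = 16.
In the residual graph, reachable from Depot: {Depot}.
Min-cut edges: Depot→u1 (3), Depot→u2 (13); capacity 3 + 13 = 16.
This cut is saturated, so no flow can exceed 16.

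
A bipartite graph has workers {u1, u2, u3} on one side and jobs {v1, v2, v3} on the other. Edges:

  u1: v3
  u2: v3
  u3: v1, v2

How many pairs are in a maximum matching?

Unit-capacity flow: source→left, listed edges, right→sink; max matching = max flow.
Augmenting path u1→v3 (+1); matched 1.
Augmenting path u3→v1 (+1); matched 2.
No augmenting path remains; maximum matching = 2.
König certificate: {u3, v3} is a vertex cover of size 2 (every listed pair touches it), so no matching can be larger.

2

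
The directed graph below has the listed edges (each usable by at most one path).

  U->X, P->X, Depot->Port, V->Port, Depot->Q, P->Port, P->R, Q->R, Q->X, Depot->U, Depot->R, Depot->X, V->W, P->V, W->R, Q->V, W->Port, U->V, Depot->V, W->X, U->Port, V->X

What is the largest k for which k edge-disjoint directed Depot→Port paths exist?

Assign every edge capacity 1; by Menger, the answer equals the max flow.
Path Depot→Port (+1); total 1.
Path Depot→U→Port (+1); total 2.
Path Depot→V→Port (+1); total 3.
Path Depot→Q→V→W→Port (+1); total 4.
No residual Depot→Port path; max flow = 4.
Certifying cut of size 4: {Depot→Port, Depot→Q, Depot→U, Depot→V}.

4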